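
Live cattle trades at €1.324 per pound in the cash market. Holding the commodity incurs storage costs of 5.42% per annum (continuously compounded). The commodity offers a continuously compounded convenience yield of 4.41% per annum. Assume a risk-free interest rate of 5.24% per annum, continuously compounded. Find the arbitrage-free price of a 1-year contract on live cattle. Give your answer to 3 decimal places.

€1.409 per pound

Net carry = r + u − y = 0.0524 + 0.0542 − 0.0441 = 0.0625
F = S·e^((r+u−y)T) = 1.324 · e^(0.0625 × 1) = 1.324 · e^0.062500
= 1.324 × 1.064494 = €1.409 per pound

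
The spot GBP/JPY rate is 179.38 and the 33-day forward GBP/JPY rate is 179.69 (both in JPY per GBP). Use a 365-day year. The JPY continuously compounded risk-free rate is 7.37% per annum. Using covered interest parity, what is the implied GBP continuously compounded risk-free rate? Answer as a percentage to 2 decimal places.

F = S·e^((r_JPY − r_GBP)T) ⇒ r_GBP = r_JPY − ln(F/S)/T
ln(179.69/179.38) = 0.001727; /(33/365) = 0.019102
r_GBP = 0.0737 − 0.019102 = 0.054598
r_GBP = 5.46%

5.46%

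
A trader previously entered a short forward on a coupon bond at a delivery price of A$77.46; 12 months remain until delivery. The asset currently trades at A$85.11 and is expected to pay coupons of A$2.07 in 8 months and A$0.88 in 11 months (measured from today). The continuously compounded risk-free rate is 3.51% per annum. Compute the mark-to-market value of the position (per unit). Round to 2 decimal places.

-A$7.45

PV(remaining coupons) I = 2.07·e^(−0.0351·8/12) + 0.88·e^(−0.0351·11/12) = 2.8743
Current forward F = (S − I)·e^(rT) = (85.11 − 2.8743)·e^(0.0351·12/12) = 82.2357 × 1.035723 = 85.1734
Value (long) = (F − K)·e^(−rT) = (85.1734 − 77.46) × 0.965509 = 7.4474
Short position value = −(long value) = -A$7.45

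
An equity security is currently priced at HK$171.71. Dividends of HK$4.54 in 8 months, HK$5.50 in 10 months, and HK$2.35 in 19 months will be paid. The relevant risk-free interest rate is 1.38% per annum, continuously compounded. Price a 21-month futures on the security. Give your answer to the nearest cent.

HK$163.37

PV(dividends) I = 4.54·e^(−0.0138·8/12) + 5.50·e^(−0.0138·10/12) + 2.35·e^(−0.0138·19/12)
I = 4.4984 + 5.4371 + 2.2992 = 12.2347
F = (S − I)·e^(rT) = (171.71 − 12.2347) · e^(0.0138·21/12)
= 159.4753 · e^0.024150 = 159.4753 × 1.024444 = HK$163.37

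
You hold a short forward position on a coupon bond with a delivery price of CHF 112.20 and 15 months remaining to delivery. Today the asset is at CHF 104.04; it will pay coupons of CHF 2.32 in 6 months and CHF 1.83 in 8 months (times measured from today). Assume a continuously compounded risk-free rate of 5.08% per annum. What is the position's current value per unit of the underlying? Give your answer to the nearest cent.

CHF 5.29

PV(remaining coupons) I = 2.32·e^(−0.0508·6/12) + 1.83·e^(−0.0508·8/12) = 4.0309
Current forward F = (S − I)·e^(rT) = (104.04 − 4.0309)·e^(0.0508·15/12) = 100.0091 × 1.065559 = 106.5656
Value (long) = (F − K)·e^(−rT) = (106.5656 − 112.20) × 0.938474 = -5.2877
Short position value = −(long value) = CHF 5.29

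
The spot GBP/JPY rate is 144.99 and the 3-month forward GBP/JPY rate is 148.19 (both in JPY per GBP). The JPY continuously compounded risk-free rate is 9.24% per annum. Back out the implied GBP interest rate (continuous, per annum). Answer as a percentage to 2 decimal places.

0.51%

F = S·e^((r_JPY − r_GBP)T) ⇒ r_GBP = r_JPY − ln(F/S)/T
ln(148.19/144.99) = 0.021830; /(3/12) = 0.087320
r_GBP = 0.0924 − 0.087320 = 0.005080
r_GBP = 0.51%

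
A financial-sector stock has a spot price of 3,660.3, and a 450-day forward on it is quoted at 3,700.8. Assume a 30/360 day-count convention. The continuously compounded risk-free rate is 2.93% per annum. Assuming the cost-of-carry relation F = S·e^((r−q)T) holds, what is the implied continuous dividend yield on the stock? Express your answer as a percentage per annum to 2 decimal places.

2.05%

From F = S·e^((r−q)T): (r − q) = ln(F/S)/T
ln(3700.8/3660.3) = ln(1.011065) = 0.011004
(r − q) = 0.011004 / (450/360) = 0.008803
q = r − ln(F/S)/T = 0.0293 − 0.008803 = 0.020497
q = 2.05%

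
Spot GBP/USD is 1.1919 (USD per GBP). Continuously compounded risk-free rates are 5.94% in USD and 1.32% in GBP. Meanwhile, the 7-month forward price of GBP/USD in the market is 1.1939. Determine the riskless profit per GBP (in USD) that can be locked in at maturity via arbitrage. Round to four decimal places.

0.0306 per GBP (in USD)

Fair forward: F* = S·e^(carry·T), with carry = (r_USD − r_GBP) = 0.0594 − 0.0132 = 0.0462
F* = 1.1919 · e^(0.0462 × 7/12) = 1.1919 · e^0.026950 = 1.1919 × 1.027316 = 1.2245
Market 1.1939 < fair 1.2245: forward underpriced → reverse cash-and-carry (short spot, go long the forward).
At maturity, profit = |F_mkt − F*| = |1.1939 − 1.2245| = 0.0306 per GBP (in USD)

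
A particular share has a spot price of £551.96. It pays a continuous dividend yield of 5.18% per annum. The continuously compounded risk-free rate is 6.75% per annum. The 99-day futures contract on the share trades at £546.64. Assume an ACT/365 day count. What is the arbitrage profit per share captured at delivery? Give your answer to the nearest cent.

£7.68 per share

Fair futures: F* = S·e^(carry·T), with carry = (r − q) = 0.0675 − 0.0518 = 0.0157
F* = 551.96 · e^(0.0157 × 99/365) = 551.96 · e^0.004258 = 551.96 × 1.004267 = £554.3152
Market £546.64 < fair £554.3152: forward underpriced → reverse cash-and-carry (short spot, go long the forward).
At maturity, profit = |F_mkt − F*| = |546.64 − 554.3152| = £7.68 per share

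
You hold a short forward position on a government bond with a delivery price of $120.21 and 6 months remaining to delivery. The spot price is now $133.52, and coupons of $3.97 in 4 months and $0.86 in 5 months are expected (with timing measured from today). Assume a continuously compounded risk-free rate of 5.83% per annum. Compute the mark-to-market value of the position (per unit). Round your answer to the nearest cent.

PV(remaining coupons) I = 3.97·e^(−0.0583·4/12) + 0.86·e^(−0.0583·5/12) = 4.7330
Current forward F = (S − I)·e^(rT) = (133.52 − 4.7330)·e^(0.0583·6/12) = 128.7870 × 1.029579 = 132.5964
Value (long) = (F − K)·e^(−rT) = (132.5964 − 120.21) × 0.971271 = 12.0306
Short position value = −(long value) = -$12.03

-$12.03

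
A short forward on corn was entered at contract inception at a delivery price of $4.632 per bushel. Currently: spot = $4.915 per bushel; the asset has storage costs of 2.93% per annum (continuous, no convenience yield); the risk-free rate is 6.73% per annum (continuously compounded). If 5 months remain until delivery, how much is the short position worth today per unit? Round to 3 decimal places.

Current fair forward for the remaining 5 months: F = S·e^((r + u)·T), (r + u) = 0.0673 + 0.0293 = 0.0966
F = 4.915 · e^(0.0966 × 5/12) = 4.915 × 1.041071 = 5.1169
Value of long forward = (F − K)·e^(−rT) = (5.1169 − 4.632) · e^(−0.0673·5/12)
= 0.4849 × 0.972348 = 0.471
Short position value = −(long value) = -$0.471

-$0.471 per bushel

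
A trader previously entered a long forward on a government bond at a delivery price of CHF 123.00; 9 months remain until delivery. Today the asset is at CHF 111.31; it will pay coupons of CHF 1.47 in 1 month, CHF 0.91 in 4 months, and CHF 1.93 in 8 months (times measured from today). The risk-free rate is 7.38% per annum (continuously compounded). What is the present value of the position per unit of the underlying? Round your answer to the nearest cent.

PV(remaining coupons) I = 1.47·e^(−0.0738·1/12) + 0.91·e^(−0.0738·4/12) + 1.93·e^(−0.0738·8/12) = 4.1862
Current forward F = (S − I)·e^(rT) = (111.31 − 4.1862)·e^(0.0738·9/12) = 107.1238 × 1.056910 = 113.2202
Value (long) = (F − K)·e^(−rT) = (113.2202 − 123.00) × 0.946154 = -9.2532
Value = -CHF 9.25

-CHF 9.25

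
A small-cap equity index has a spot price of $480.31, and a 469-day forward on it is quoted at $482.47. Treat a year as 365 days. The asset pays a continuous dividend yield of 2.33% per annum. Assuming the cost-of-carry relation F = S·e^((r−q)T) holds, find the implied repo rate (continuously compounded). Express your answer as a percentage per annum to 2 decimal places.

2.68%

From F = S·e^((r−q)T): (r − q) = ln(F/S)/T
ln(482.47/480.31) = ln(1.004497) = 0.004487
(r − q) = 0.004487 / (469/365) = 0.003492
r = ln(F/S)/T + q = 0.003492 + 0.0233 = 0.026792
r = 2.68%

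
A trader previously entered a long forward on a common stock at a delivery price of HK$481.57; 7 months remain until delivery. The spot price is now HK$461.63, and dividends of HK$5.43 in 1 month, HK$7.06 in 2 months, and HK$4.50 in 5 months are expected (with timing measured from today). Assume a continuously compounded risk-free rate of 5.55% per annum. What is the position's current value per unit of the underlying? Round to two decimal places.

-HK$21.40

PV(remaining dividends) I = 5.43·e^(−0.0555·1/12) + 7.06·e^(−0.0555·2/12) + 4.50·e^(−0.0555·5/12) = 16.7971
Current forward F = (S − I)·e^(rT) = (461.63 − 16.7971)·e^(0.0555·7/12) = 444.8329 × 1.032905 = 459.4701
Value (long) = (F − K)·e^(−rT) = (459.4701 − 481.57) × 0.968143 = -21.3959
Value = -HK$21.40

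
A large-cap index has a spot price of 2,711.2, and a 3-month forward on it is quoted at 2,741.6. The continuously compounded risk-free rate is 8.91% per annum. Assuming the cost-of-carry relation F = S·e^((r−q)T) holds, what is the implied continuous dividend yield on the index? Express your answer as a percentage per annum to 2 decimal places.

4.45%

From F = S·e^((r−q)T): (r − q) = ln(F/S)/T
ln(2741.6/2711.2) = ln(1.011213) = 0.011151
(r − q) = 0.011151 / (3/12) = 0.044604
q = r − ln(F/S)/T = 0.0891 − 0.044604 = 0.044496
q = 4.45%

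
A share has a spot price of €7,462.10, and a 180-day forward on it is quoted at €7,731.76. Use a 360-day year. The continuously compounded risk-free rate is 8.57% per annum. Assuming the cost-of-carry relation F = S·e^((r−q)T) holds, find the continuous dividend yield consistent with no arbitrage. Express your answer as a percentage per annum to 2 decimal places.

From F = S·e^((r−q)T): (r − q) = ln(F/S)/T
ln(7731.76/7462.10) = ln(1.036137) = 0.035499
(r − q) = 0.035499 / (180/360) = 0.070998
q = r − ln(F/S)/T = 0.0857 − 0.070998 = 0.014702
q = 1.47%

1.47%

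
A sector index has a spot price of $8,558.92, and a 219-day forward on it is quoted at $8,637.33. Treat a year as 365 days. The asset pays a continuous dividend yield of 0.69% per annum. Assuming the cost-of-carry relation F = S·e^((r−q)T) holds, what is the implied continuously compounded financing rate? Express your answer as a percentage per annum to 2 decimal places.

From F = S·e^((r−q)T): (r − q) = ln(F/S)/T
ln(8637.33/8558.92) = ln(1.009161) = 0.009119
(r − q) = 0.009119 / (219/365) = 0.015198
r = ln(F/S)/T + q = 0.015198 + 0.0069 = 0.022098
r = 2.21%

2.21%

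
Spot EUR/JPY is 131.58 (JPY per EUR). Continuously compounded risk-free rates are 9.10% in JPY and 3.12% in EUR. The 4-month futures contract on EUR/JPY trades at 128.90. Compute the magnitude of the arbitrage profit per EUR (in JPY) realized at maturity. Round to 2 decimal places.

5.33 per EUR (in JPY)

Fair futures: F* = S·e^(carry·T), with carry = (r_JPY − r_EUR) = 0.0910 − 0.0312 = 0.0598
F* = 131.58 · e^(0.0598 × 4/12) = 131.58 · e^0.019933 = 131.58 × 1.020133 = 134.2291
Market 128.90 < fair 134.2291: forward underpriced → reverse cash-and-carry (short spot, go long the forward).
At maturity, profit = |F_mkt − F*| = |128.90 − 134.2291| = 5.33 per EUR (in JPY)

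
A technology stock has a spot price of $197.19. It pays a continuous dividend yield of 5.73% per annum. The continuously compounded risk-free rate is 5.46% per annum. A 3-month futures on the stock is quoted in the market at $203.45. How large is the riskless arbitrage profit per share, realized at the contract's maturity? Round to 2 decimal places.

Fair futures: F* = S·e^(carry·T), with carry = (r − q) = 0.0546 − 0.0573 = -0.0027
F* = 197.19 · e^(-0.0027 × 3/12) = 197.19 · e^-0.000675 = 197.19 × 0.999325 = $197.0569
Market $203.45 > fair $197.0569: forward overpriced → cash-and-carry (buy spot, short the forward).
At maturity, profit = |F_mkt − F*| = |203.45 − 197.0569| = $6.39 per share

$6.39 per share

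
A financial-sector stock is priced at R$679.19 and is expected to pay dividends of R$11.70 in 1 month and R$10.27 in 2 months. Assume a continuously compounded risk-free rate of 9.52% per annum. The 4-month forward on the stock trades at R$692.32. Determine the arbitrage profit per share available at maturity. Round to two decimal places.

PV(dividends) I = 11.70·e^(−0.0952·1/12) + 10.27·e^(−0.0952·2/12) = 21.7159
Fair forward F* = (S − I)·e^(rT) = (679.19 − 21.7159)·e^0.031733 = 657.4741 × 1.032242 = 678.6724
Market R$692.32 > fair 678.6724: forward overpriced → cash-and-carry (borrow at r, buy the stock and collect the dividends, short the forward).
Profit at T = |F_mkt − F*| = |692.32 − 678.6724| = R$13.65 per share

R$13.65 per share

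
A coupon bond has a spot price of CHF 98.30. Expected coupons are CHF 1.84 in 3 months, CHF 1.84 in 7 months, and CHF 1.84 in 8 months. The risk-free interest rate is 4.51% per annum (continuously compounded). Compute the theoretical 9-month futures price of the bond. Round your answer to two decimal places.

CHF 96.10

PV(coupons) I = 1.84·e^(−0.0451·3/12) + 1.84·e^(−0.0451·7/12) + 1.84·e^(−0.0451·8/12)
I = 1.8194 + 1.7922 + 1.7855 = 5.3971
F = (S − I)·e^(rT) = (98.30 − 5.3971) · e^(0.0451·9/12)
= 92.9029 · e^0.033825 = 92.9029 × 1.034404 = CHF 96.10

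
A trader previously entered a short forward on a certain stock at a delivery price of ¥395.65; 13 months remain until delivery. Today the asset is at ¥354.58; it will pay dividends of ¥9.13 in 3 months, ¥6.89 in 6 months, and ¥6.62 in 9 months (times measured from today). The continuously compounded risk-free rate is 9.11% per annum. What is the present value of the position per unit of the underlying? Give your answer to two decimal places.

¥25.58

PV(remaining dividends) I = 9.13·e^(−0.0911·3/12) + 6.89·e^(−0.0911·6/12) + 6.62·e^(−0.0911·9/12) = 21.6904
Current forward F = (S − I)·e^(rT) = (354.58 − 21.6904)·e^(0.0911·13/12) = 332.8896 × 1.103726 = 367.4189
Value (long) = (F − K)·e^(−rT) = (367.4189 − 395.65) × 0.906022 = -25.5780
Short position value = −(long value) = ¥25.58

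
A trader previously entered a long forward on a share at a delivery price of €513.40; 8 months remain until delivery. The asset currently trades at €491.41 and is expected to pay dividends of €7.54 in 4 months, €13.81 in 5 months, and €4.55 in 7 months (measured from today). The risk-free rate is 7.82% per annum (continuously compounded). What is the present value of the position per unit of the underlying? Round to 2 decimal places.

PV(remaining dividends) I = 7.54·e^(−0.0782·4/12) + 13.81·e^(−0.0782·5/12) + 4.55·e^(−0.0782·7/12) = 25.0604
Current forward F = (S − I)·e^(rT) = (491.41 − 25.0604)·e^(0.0782·8/12) = 466.3496 × 1.053516 = 491.3068
Value (long) = (F − K)·e^(−rT) = (491.3068 − 513.40) × 0.949202 = -20.9709
Value = -€20.97

-€20.97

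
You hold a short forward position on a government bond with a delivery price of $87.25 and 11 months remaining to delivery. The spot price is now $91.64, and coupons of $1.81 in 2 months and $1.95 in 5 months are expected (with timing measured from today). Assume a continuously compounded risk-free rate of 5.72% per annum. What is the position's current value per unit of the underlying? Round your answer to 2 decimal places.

PV(remaining coupons) I = 1.81·e^(−0.0572·2/12) + 1.95·e^(−0.0572·5/12) = 3.6969
Current forward F = (S − I)·e^(rT) = (91.64 − 3.6969)·e^(0.0572·11/12) = 87.9431 × 1.053832 = 92.6773
Value (long) = (F − K)·e^(−rT) = (92.6773 − 87.25) × 0.948918 = 5.1501
Short position value = −(long value) = -$5.15

-$5.15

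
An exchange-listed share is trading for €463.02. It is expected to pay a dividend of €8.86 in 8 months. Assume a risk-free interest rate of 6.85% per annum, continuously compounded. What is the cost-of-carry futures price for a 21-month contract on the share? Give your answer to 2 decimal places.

PV(dividends) I = 8.86·e^(−0.0685·8/12)
I = 8.4645
F = (S − I)·e^(rT) = (463.02 − 8.4645) · e^(0.0685·21/12)
= 454.5555 · e^0.119875 = 454.5555 × 1.127356 = €512.45

€512.45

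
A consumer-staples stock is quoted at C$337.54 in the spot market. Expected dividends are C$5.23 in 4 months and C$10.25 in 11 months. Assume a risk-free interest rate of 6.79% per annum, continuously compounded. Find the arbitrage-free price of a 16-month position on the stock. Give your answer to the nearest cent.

PV(dividends) I = 5.23·e^(−0.0679·4/12) + 10.25·e^(−0.0679·11/12)
I = 5.1130 + 9.6315 = 14.7445
F = (S − I)·e^(rT) = (337.54 − 14.7445) · e^(0.0679·16/12)
= 322.7955 · e^0.090533 = 322.7955 × 1.094758 = C$353.38

C$353.38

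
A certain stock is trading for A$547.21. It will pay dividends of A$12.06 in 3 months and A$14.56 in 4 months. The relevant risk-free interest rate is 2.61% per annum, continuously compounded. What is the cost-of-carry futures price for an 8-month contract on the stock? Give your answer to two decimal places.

A$529.94

PV(dividends) I = 12.06·e^(−0.0261·3/12) + 14.56·e^(−0.0261·4/12)
I = 11.9816 + 14.4339 = 26.4155
F = (S − I)·e^(rT) = (547.21 − 26.4155) · e^(0.0261·8/12)
= 520.7945 · e^0.017400 = 520.7945 × 1.017552 = A$529.94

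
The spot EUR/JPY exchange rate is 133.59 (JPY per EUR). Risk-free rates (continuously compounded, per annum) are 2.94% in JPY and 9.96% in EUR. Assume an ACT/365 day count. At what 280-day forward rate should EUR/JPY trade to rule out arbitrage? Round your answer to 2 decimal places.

F = S·e^((r_JPY − r_EUR)T) = 133.59 · e^((0.0294 − 0.0996) × 280/365)
= 133.59 · e^-0.053852 = 133.59 × 0.947572
F = 126.59 JPY per EUR

126.59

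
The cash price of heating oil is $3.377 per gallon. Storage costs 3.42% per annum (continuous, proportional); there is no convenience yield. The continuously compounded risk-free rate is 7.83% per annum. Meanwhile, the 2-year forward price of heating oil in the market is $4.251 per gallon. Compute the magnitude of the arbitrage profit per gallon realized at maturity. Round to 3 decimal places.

$0.022 per gallon

Fair forward: F* = S·e^(carry·T), with carry = (r + u) = 0.0783 + 0.0342 = 0.1125
F* = 3.377 · e^(0.1125 × 2) = 3.377 · e^0.225000 = 3.377 × 1.252323 = $4.2291
Market $4.251 > fair $4.2291: forward overpriced → cash-and-carry (buy spot, short the forward).
At maturity, profit = |F_mkt − F*| = |4.251 − 4.2291| = $0.022 per gallon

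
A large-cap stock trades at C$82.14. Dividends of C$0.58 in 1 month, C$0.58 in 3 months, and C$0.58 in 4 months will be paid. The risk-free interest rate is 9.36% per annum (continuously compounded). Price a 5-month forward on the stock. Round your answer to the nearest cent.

PV(dividends) I = 0.58·e^(−0.0936·1/12) + 0.58·e^(−0.0936·3/12) + 0.58·e^(−0.0936·4/12)
I = 0.5755 + 0.5666 + 0.5622 = 1.7043
F = (S − I)·e^(rT) = (82.14 − 1.7043) · e^(0.0936·5/12)
= 80.4357 · e^0.039000 = 80.4357 × 1.039770 = C$83.63

C$83.63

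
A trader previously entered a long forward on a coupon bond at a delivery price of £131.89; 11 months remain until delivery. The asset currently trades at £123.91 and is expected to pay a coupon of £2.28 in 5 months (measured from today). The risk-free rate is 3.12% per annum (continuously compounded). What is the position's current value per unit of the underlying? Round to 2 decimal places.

PV(remaining coupons) I = 2.28·e^(−0.0312·5/12) = 2.2506
Current forward F = (S − I)·e^(rT) = (123.91 − 2.2506)·e^(0.0312·11/12) = 121.6594 × 1.029013 = 125.1891
Value (long) = (F − K)·e^(−rT) = (125.1891 − 131.89) × 0.971805 = -6.5120
Value = -£6.51

-£6.51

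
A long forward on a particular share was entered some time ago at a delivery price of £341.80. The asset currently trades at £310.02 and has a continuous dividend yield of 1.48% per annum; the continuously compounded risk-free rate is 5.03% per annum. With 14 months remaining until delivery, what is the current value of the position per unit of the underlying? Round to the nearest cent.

-£17.61

Current fair forward for the remaining 14 months: F = S·e^((r − q)·T), (r − q) = 0.0503 − 0.0148 = 0.0355
F = 310.02 · e^(0.0355 × 14/12) = 310.02 × 1.042286 = 323.1295
Value of long forward = (F − K)·e^(−rT) = (323.1295 − 341.80) · e^(−0.0503·14/12)
= -18.6705 × 0.943005 = -17.61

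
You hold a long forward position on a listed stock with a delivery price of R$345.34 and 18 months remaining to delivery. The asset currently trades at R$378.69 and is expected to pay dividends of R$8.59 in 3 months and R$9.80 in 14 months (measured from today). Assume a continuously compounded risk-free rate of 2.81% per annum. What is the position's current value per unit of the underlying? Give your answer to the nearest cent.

R$29.59

PV(remaining dividends) I = 8.59·e^(−0.0281·3/12) + 9.80·e^(−0.0281·14/12) = 18.0138
Current forward F = (S − I)·e^(rT) = (378.69 − 18.0138)·e^(0.0281·18/12) = 360.6762 × 1.043051 = 376.2037
Value (long) = (F − K)·e^(−rT) = (376.2037 − 345.34) × 0.958726 = 29.5898
Value = R$29.59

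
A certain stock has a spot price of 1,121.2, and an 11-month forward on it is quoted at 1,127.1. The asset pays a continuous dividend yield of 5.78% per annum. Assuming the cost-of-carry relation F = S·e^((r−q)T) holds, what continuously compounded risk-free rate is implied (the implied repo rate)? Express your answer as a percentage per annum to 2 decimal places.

6.35%

From F = S·e^((r−q)T): (r − q) = ln(F/S)/T
ln(1127.1/1121.2) = ln(1.005262) = 0.005248
(r − q) = 0.005248 / (11/12) = 0.005725
r = ln(F/S)/T + q = 0.005725 + 0.0578 = 0.063525
r = 6.35%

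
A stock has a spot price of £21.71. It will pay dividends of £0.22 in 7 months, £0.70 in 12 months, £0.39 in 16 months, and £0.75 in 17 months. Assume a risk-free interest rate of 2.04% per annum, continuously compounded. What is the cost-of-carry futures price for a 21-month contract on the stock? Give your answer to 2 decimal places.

£20.41

PV(dividends) I = 0.22·e^(−0.0204·7/12) + 0.70·e^(−0.0204·12/12) + 0.39·e^(−0.0204·16/12) + 0.75·e^(−0.0204·17/12)
I = 0.2174 + 0.6859 + 0.3795 + 0.7286 = 2.0114
F = (S − I)·e^(rT) = (21.71 − 2.0114) · e^(0.0204·21/12)
= 19.6986 · e^0.035700 = 19.6986 × 1.036345 = £20.41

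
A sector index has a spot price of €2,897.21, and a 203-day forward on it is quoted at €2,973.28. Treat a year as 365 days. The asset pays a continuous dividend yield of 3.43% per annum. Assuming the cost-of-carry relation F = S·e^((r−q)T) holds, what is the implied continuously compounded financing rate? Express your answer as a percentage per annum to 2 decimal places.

8.09%

From F = S·e^((r−q)T): (r − q) = ln(F/S)/T
ln(2973.28/2897.21) = ln(1.026256) = 0.025917
(r − q) = 0.025917 / (203/365) = 0.046600
r = ln(F/S)/T + q = 0.046600 + 0.0343 = 0.080900
r = 8.09%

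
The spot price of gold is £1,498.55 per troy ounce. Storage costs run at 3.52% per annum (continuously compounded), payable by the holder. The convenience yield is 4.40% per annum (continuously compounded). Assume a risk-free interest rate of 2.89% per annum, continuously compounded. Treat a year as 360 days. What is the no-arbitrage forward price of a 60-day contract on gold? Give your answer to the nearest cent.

Net carry = r + u − y = 0.0289 + 0.0352 − 0.0440 = 0.0201
F = S·e^((r+u−y)T) = 1498.55 · e^(0.0201 × 60/360) = 1498.55 · e^0.00335000
= 1498.55 × 1.00335562 = £1,503.58 per troy ounce

£1,503.58 per troy ounce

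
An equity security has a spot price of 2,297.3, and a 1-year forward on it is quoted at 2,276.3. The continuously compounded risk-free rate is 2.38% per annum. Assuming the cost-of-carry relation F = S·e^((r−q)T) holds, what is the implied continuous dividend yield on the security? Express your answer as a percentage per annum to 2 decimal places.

From F = S·e^((r−q)T): (r − q) = ln(F/S)/T
ln(2276.3/2297.3) = ln(0.990859) = -0.009183
(r − q) = -0.009183 / (1) = -0.009183
q = r − ln(F/S)/T = 0.0238 + 0.009183 = 0.032983
q = 3.30%

3.30%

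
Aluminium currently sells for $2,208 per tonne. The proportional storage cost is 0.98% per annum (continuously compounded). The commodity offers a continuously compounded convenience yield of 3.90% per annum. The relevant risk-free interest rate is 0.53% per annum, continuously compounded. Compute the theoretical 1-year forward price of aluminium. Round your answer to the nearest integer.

$2,156 per tonne

Net carry = r + u − y = 0.0053 + 0.0098 − 0.0390 = -0.0239
F = S·e^((r+u−y)T) = 2208 · e^(-0.0239 × 1) = 2208 · e^-0.023900
= 2208 × 0.976383 = $2,156 per tonne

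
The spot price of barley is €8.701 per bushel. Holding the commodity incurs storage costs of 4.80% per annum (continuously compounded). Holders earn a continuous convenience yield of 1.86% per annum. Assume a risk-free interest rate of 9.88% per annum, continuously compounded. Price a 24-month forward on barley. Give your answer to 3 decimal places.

€11.244 per bushel

Net carry = r + u − y = 0.0988 + 0.0480 − 0.0186 = 0.1282
F = S·e^((r+u−y)T) = 8.701 · e^(0.1282 × 24/12) = 8.701 · e^0.256400
= 8.701 × 1.292270 = €11.244 per bushel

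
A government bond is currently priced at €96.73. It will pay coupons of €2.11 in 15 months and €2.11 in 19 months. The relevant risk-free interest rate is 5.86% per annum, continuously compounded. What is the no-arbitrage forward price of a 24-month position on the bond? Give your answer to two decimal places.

PV(coupons) I = 2.11·e^(−0.0586·15/12) + 2.11·e^(−0.0586·19/12)
I = 1.9610 + 1.9230 = 3.8840
F = (S − I)·e^(rT) = (96.73 − 3.8840) · e^(0.0586·24/12)
= 92.8460 · e^0.117200 = 92.8460 × 1.124344 = €104.39

€104.39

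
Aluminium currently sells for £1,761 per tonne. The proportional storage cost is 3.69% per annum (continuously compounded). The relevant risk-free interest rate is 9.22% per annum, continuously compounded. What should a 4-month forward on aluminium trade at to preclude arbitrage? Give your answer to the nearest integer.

£1,838 per tonne

Net carry = r + u − y = 0.0922 + 0.0369 − 0.0000 = 0.1291
F = S·e^((r+u−y)T) = 1761 · e^(0.1291 × 4/12) = 1761 · e^0.043033
= 1761 × 1.043972 = £1,838 per tonne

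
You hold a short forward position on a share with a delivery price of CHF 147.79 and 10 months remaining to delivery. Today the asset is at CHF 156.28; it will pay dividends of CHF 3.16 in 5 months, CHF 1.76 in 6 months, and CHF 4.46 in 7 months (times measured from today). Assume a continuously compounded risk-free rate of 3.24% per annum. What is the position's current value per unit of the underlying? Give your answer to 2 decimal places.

-CHF 3.20

PV(remaining dividends) I = 3.16·e^(−0.0324·5/12) + 1.76·e^(−0.0324·6/12) + 4.46·e^(−0.0324·7/12) = 9.2258
Current forward F = (S − I)·e^(rT) = (156.28 − 9.2258)·e^(0.0324·10/12) = 147.0542 × 1.027368 = 151.0788
Value (long) = (F − K)·e^(−rT) = (151.0788 − 147.79) × 0.973361 = 3.2012
Short position value = −(long value) = -CHF 3.20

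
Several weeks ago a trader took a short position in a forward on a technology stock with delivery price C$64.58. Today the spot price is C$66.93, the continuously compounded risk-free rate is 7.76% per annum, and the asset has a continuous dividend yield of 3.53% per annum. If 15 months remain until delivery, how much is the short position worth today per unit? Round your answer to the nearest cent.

Current fair forward for the remaining 15 months: F = S·e^((r − q)·T), (r − q) = 0.0776 − 0.0353 = 0.0423
F = 66.93 · e^(0.0423 × 15/12) = 66.93 × 1.054298 = 70.5642
Value of long forward = (F − K)·e^(−rT) = (70.5642 − 64.58) · e^(−0.0776·15/12)
= 5.9842 × 0.907556 = 5.43
Short position value = −(long value) = -C$5.43

-C$5.43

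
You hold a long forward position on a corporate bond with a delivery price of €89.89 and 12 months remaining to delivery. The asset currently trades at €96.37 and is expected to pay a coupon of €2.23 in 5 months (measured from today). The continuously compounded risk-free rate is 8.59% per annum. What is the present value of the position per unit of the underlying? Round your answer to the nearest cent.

PV(remaining coupons) I = 2.23·e^(−0.0859·5/12) = 2.1516
Current forward F = (S − I)·e^(rT) = (96.37 − 2.1516)·e^(0.0859·12/12) = 94.2184 × 1.089697 = 102.6695
Value (long) = (F − K)·e^(−rT) = (102.6695 − 89.89) × 0.917686 = 11.7276
Value = €11.73

€11.73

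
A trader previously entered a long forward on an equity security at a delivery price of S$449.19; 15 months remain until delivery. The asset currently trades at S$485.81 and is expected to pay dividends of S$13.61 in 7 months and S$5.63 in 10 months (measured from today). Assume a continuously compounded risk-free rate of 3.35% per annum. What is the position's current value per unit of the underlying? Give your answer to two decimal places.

S$36.22

PV(remaining dividends) I = 13.61·e^(−0.0335·7/12) + 5.63·e^(−0.0335·10/12) = 18.8216
Current forward F = (S − I)·e^(rT) = (485.81 − 18.8216)·e^(0.0335·15/12) = 466.9884 × 1.042764 = 486.9587
Value (long) = (F − K)·e^(−rT) = (486.9587 − 449.19) × 0.958990 = 36.2198
Value = S$36.22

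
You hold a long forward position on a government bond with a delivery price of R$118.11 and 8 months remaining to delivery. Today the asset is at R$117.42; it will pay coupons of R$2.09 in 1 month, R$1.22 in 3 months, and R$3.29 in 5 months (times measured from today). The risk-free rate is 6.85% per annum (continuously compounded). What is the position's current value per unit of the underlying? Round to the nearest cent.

PV(remaining coupons) I = 2.09·e^(−0.0685·1/12) + 1.22·e^(−0.0685·3/12) + 3.29·e^(−0.0685·5/12) = 6.4748
Current forward F = (S − I)·e^(rT) = (117.42 − 6.4748)·e^(0.0685·8/12) = 110.9452 × 1.046725 = 116.1291
Value (long) = (F − K)·e^(−rT) = (116.1291 − 118.11) × 0.955360 = -1.8925
Value = -R$1.89

-R$1.89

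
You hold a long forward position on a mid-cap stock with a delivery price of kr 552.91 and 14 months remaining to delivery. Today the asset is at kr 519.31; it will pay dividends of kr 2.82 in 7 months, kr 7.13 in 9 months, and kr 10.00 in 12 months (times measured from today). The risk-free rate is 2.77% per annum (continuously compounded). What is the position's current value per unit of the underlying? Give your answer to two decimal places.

-kr 35.50

PV(remaining dividends) I = 2.82·e^(−0.0277·7/12) + 7.13·e^(−0.0277·9/12) + 10.00·e^(−0.0277·12/12) = 19.4850
Current forward F = (S − I)·e^(rT) = (519.31 − 19.4850)·e^(0.0277·14/12) = 499.8250 × 1.032845 = 516.2418
Value (long) = (F − K)·e^(−rT) = (516.2418 − 552.91) × 0.968200 = -35.5022
Value = -kr 35.50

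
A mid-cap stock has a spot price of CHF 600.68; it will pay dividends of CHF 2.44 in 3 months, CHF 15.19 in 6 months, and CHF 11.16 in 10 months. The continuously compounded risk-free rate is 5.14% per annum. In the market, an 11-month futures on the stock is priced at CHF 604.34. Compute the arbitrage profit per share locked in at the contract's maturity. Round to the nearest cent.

CHF 3.93 per share

PV(dividends) I = 2.44·e^(−0.0514·3/12) + 15.19·e^(−0.0514·6/12) + 11.16·e^(−0.0514·10/12) = 27.9055
Fair futures F* = (S − I)·e^(rT) = (600.68 − 27.9055)·e^0.047117 = 572.7745 × 1.048245 = 600.4080
Market CHF 604.34 > fair 600.4080: forward overpriced → cash-and-carry (borrow at r, buy the stock and collect the dividends, short the forward).
Profit at T = |F_mkt − F*| = |604.34 − 600.4080| = CHF 3.93 per share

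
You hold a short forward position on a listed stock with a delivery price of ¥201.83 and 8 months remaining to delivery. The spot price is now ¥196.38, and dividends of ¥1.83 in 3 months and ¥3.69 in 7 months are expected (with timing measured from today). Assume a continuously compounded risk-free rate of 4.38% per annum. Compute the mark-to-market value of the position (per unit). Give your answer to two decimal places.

PV(remaining dividends) I = 1.83·e^(−0.0438·3/12) + 3.69·e^(−0.0438·7/12) = 5.4070
Current forward F = (S − I)·e^(rT) = (196.38 − 5.4070)·e^(0.0438·8/12) = 190.9730 × 1.029630 = 196.6315
Value (long) = (F − K)·e^(−rT) = (196.6315 − 201.83) × 0.971222 = -5.0489
Short position value = −(long value) = ¥5.05

¥5.05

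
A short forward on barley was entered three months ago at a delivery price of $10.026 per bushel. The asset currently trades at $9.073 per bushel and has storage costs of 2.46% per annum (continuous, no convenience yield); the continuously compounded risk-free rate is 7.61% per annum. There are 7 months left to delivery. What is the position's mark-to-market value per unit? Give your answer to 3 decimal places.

Current fair forward for the remaining 7 months: F = S·e^((r + u)·T), (r + u) = 0.0761 + 0.0246 = 0.1007
F = 9.073 · e^(0.1007 × 7/12) = 9.073 × 1.060501 = 9.6219
Value of long forward = (F − K)·e^(−rT) = (9.6219 − 10.026) · e^(−0.0761·7/12)
= -0.4041 × 0.956579 = -0.387
Short position value = −(long value) = $0.387

$0.387 per bushel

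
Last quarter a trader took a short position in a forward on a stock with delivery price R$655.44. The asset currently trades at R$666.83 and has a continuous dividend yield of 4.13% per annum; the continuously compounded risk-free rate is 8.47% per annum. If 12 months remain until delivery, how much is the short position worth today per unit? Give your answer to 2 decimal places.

-R$37.64

Current fair forward for the remaining 12 months: F = S·e^((r − q)·T), (r − q) = 0.0847 − 0.0413 = 0.0434
F = 666.83 · e^(0.0434 × 12/12) = 666.83 × 1.044356 = 696.4079
Value of long forward = (F − K)·e^(−rT) = (696.4079 − 655.44) · e^(−0.0847·12/12)
= 40.9679 × 0.918788 = 37.64
Short position value = −(long value) = -R$37.64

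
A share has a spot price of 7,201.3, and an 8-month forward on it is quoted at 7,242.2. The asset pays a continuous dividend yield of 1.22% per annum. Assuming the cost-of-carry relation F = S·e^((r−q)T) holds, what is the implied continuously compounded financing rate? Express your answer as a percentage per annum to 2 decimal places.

From F = S·e^((r−q)T): (r − q) = ln(F/S)/T
ln(7242.2/7201.3) = ln(1.005680) = 0.005664
(r − q) = 0.005664 / (8/12) = 0.008496
r = ln(F/S)/T + q = 0.008496 + 0.0122 = 0.020696
r = 2.07%

2.07%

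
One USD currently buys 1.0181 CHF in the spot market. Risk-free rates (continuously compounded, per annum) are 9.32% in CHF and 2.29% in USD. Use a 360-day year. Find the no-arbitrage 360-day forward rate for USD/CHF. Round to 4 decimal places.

1.0922

F = S·e^((r_CHF − r_USD)T) = 1.0181 · e^((0.0932 − 0.0229) × 360/360)
= 1.0181 · e^0.070300 = 1.0181 × 1.072830
F = 1.0922 CHF per USD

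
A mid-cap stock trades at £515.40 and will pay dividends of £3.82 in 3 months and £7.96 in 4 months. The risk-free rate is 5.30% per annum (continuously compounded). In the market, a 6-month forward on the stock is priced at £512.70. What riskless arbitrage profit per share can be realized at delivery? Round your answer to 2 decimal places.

£4.64 per share

PV(dividends) I = 3.82·e^(−0.0530·3/12) + 7.96·e^(−0.0530·4/12) = 11.5903
Fair forward F* = (S − I)·e^(rT) = (515.40 − 11.5903)·e^0.026500 = 503.8097 × 1.026854 = 517.3390
Market £512.70 < fair 517.3390: forward underpriced → reverse cash-and-carry (short the stock, invest proceeds at r, pay the dividends, go long the forward).
Profit at T = |F_mkt − F*| = |512.70 − 517.3390| = £4.64 per share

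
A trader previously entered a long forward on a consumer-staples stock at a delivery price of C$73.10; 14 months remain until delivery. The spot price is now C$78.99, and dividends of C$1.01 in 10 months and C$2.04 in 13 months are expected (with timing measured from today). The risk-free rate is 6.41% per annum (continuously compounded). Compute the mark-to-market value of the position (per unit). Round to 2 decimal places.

PV(remaining dividends) I = 1.01·e^(−0.0641·10/12) + 2.04·e^(−0.0641·13/12) = 2.8606
Current forward F = (S − I)·e^(rT) = (78.99 − 2.8606)·e^(0.0641·14/12) = 76.1294 × 1.077651 = 82.0409
Value (long) = (F − K)·e^(−rT) = (82.0409 − 73.10) × 0.927945 = 8.2967
Value = C$8.30

C$8.30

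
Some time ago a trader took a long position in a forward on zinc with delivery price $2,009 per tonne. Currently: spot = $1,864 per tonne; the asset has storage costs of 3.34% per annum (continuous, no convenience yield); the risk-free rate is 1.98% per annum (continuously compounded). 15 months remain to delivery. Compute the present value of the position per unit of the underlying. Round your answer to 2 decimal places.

Current fair forward for the remaining 15 months: F = S·e^((r + u)·T), (r + u) = 0.0198 + 0.0334 = 0.0532
F = 1864 · e^(0.0532 × 15/12) = 1864 × 1.06876096 = 1992.1704
Value of long forward = (F − K)·e^(−rT) = (1992.1704 − 2009) · e^(−0.0198·15/12)
= -16.8296 × 0.97555377 = -16.42

-$16.42 per tonne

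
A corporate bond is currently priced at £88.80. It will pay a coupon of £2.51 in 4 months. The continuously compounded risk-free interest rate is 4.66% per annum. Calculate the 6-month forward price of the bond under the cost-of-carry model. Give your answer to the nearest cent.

£88.36

PV(coupons) I = 2.51·e^(−0.0466·4/12)
I = 2.4713
F = (S − I)·e^(rT) = (88.80 − 2.4713) · e^(0.0466·6/12)
= 86.3287 · e^0.023300 = 86.3287 × 1.023574 = £88.36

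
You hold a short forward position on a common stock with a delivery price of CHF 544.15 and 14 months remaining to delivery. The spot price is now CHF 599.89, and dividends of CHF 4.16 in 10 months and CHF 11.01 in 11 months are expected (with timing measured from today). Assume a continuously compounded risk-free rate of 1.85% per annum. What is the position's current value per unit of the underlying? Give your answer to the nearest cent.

PV(remaining dividends) I = 4.16·e^(−0.0185·10/12) + 11.01·e^(−0.0185·11/12) = 14.9212
Current forward F = (S − I)·e^(rT) = (599.89 − 14.9212)·e^(0.0185·14/12) = 584.9688 × 1.021818 = 597.7316
Value (long) = (F − K)·e^(−rT) = (597.7316 − 544.15) × 0.978648 = 52.4375
Short position value = −(long value) = -CHF 52.44

-CHF 52.44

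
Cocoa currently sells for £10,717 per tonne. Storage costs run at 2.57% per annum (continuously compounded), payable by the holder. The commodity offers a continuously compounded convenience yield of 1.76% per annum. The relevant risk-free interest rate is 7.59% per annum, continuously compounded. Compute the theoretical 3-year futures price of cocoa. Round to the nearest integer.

Net carry = r + u − y = 0.0759 + 0.0257 − 0.0176 = 0.0840
F = S·e^((r+u−y)T) = 10717 · e^(0.0840 × 3) = 10717 · e^0.252000
= 10717 × 1.286596 = £13,788 per tonne

£13,788 per tonne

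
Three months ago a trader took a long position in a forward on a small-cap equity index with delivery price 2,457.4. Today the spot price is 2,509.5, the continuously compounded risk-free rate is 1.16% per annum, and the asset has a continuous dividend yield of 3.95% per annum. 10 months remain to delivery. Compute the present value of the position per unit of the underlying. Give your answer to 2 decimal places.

Current fair forward for the remaining 10 months: F = S·e^((r − q)·T), (r − q) = 0.0116 − 0.0395 = -0.0279
F = 2509.5 · e^(-0.0279 × 10/12) = 2509.5 × 0.97701820 = 2451.8272
Value of long forward = (F − K)·e^(−rT) = (2451.8272 − 2457.4) · e^(−0.0116·10/12)
= -5.5728 × 0.99037991 = -5.52

-5.52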